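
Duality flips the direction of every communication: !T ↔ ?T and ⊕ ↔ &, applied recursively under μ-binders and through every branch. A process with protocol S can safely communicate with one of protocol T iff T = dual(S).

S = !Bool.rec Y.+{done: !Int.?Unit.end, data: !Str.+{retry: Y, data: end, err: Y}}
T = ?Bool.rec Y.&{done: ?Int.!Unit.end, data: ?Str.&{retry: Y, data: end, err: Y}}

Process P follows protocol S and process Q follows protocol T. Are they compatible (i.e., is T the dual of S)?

!Bool vs ?Bool  ok
  rec Y vs rec Y  ok (μ self-dual)
    +{done,data} vs &{done,data}  ok label sets agree
      • done:
        !Int vs ?Int  ok
          ?Unit vs !Unit  ok
            end vs end  ok
      • data:
        !Str vs ?Str  ok
          +{retry,data,err} vs &{retry,data,err}  ok label sets agree
            • retry:
              Y vs Y  ok
            • data:
              end vs end  ok
            • err:
              Y vs Y  ok

YES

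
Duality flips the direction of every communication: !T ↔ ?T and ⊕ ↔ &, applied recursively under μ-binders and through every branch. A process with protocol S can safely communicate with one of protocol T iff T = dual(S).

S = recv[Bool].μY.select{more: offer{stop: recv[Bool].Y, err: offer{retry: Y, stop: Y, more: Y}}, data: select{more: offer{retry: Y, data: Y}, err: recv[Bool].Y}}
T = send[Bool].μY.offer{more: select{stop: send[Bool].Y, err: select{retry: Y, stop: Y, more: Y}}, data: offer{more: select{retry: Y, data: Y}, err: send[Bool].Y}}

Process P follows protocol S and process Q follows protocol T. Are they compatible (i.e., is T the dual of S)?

recv[Bool] | send[Bool]  match
  μY | μY  match (binder kept)
    select{more,data} | offer{more,data}  match label sets agree
      [more]
        offer{stop,err} | select{stop,err}  match label sets agree
          [stop]
            recv[Bool] | send[Bool]  match
              Y | Y  match
          [err]
            offer{retry,stop,more} | select{retry,stop,more}  match label sets agree
              [retry]
                Y | Y  match
              [stop]
                Y | Y  match
              [more]
                Y | Y  match
      [data]
        select{more,err} | offer{more,err}  match label sets agree
          [more]
            offer{retry,data} | select{retry,data}  match label sets agree
              [retry]
                Y | Y  match
              [data]
                Y | Y  match
          [err]
            recv[Bool] | send[Bool]  match
              Y | Y  match

YES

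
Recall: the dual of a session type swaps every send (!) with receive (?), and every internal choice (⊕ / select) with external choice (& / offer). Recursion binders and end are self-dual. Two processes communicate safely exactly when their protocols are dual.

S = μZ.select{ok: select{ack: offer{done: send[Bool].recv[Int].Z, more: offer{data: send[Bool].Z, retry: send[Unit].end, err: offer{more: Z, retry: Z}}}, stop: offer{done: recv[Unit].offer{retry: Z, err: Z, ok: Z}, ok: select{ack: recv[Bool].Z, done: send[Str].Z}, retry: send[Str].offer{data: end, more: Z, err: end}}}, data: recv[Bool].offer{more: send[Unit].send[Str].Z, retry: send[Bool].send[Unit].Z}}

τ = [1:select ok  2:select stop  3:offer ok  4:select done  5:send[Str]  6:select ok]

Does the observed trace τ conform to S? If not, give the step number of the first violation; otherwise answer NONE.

@1 select ok  ✓  state: select{ack: offer{done: send[Bool].recv[Int].μZ.…, more: offer{data: send[Bool].μZ.…, retry: send[Unit].end, err: offer{more: μZ.…, retry: μZ.…}}}, stop: offer{done: recv[Unit].offer{retry: μZ.…, err: μZ.…, ok: μZ.…}, ok: select{ack: recv[Bool].μZ.…, done: send[Str].μZ.…}, retry: send[Str].offer{data: end, more: μZ.…, err: end}}}
@2 select stop  ✓  state: offer{done: recv[Unit].offer{retry: μZ.…, err: μZ.…, ok: μZ.…}, ok: select{ack: recv[Bool].μZ.…, done: send[Str].μZ.…}, retry: send[Str].offer{data: end, more: μZ.…, err: end}}
@3 offer ok  ✓  state: select{ack: recv[Bool].μZ.…, done: send[Str].μZ.…}
@4 select done  ✓  state: send[Str].μZ.…
@5 send[Str]  ✓  state: μZ.…
@6 select ok  ✓  state: select{ack: offer{done: send[Bool].recv[Int].μZ.…, more: offer{data: send[Bool].μZ.…, retry: send[Unit].end, err: offer{more: μZ.…, retry: μZ.…}}}, stop: offer{done: recv[Unit].offer{retry: μZ.…, err: μZ.…, ok: μZ.…}, ok: select{ack: recv[Bool].μZ.…, done: send[Str].μZ.…}, retry: send[Str].offer{data: end, more: μZ.…, err: end}}}
τ conforms to S (length 6)

NONE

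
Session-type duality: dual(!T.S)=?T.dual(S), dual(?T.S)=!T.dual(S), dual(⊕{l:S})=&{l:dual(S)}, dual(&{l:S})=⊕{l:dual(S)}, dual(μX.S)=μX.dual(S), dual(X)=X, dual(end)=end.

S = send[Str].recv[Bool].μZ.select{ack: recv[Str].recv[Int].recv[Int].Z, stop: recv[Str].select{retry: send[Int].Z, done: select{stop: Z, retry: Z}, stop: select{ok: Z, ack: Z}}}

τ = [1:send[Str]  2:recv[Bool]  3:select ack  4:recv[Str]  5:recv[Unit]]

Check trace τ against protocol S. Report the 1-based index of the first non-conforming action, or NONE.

5

step 1: send[Str]  match  now at recv[Bool].μZ.…
step 2: recv[Bool]  match  now at μZ.…
step 3: select ack  match  now at recv[Str].recv[Int].recv[Int].μZ.…
step 4: recv[Str]  match  now at recv[Int].recv[Int].μZ.…
step 5: got recv[Unit], protocol expects recv[Int]  ✗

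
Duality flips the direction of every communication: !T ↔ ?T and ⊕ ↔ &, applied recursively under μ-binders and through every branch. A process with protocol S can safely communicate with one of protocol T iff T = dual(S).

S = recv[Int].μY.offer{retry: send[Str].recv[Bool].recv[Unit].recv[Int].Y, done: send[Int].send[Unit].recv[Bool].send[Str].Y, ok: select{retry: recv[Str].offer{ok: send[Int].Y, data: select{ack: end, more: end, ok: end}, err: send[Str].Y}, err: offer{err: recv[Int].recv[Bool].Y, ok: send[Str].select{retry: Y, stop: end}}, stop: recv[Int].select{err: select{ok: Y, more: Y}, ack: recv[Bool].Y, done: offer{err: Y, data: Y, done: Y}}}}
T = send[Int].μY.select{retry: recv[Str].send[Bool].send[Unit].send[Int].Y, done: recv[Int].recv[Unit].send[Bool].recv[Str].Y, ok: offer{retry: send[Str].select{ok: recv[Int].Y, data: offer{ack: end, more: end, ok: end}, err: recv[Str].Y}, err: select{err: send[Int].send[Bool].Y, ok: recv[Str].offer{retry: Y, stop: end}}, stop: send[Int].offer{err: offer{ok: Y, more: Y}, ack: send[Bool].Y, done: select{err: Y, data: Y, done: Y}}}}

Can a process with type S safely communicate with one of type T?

YES

recv[Int] vs send[Int]  ok
  μY vs μY  ok (μ self-dual)
    offer{retry,done,ok} vs select{retry,done,ok}  ok same labels
      [retry]
        send[Str] vs recv[Str]  ok
          recv[Bool] vs send[Bool]  ok
            recv[Unit] vs send[Unit]  ok
              recv[Int] vs send[Int]  ok
                Y vs Y  ok
      [done]
        send[Int] vs recv[Int]  ok
          send[Unit] vs recv[Unit]  ok
            recv[Bool] vs send[Bool]  ok
              send[Str] vs recv[Str]  ok
                Y vs Y  ok
      [ok]
        select{retry,err,stop} vs offer{retry,err,stop}  ok same labels
          [retry]
            recv[Str] vs send[Str]  ok
              offer{ok,data,err} vs select{ok,data,err}  ok same labels
                [ok]
                  send[Int] vs recv[Int]  ok
                    Y vs Y  ok
                [data]
                  select{ack,more,ok} vs offer{ack,more,ok}  ok same labels
                    [ack]
                      end vs end  ok
                    [more]
                      end vs end  ok
                    [ok]
                      end vs end  ok
                [err]
                  send[Str] vs recv[Str]  ok
                    Y vs Y  ok
          [err]
            offer{err,ok} vs select{err,ok}  ok same labels
              [err]
                recv[Int] vs send[Int]  ok
                  recv[Bool] vs send[Bool]  ok
                    Y vs Y  ok
              [ok]
                send[Str] vs recv[Str]  ok
                  select{retry,stop} vs offer{retry,stop}  ok same labels
                    [retry]
                      Y vs Y  ok
                    [stop]
                      end vs end  ok
          [stop]
            recv[Int] vs send[Int]  ok
              select{err,ack,done} vs offer{err,ack,done}  ok same labels
                [err]
                  select{ok,more} vs offer{ok,more}  ok same labels
                    [ok]
                      Y vs Y  ok
                    [more]
                      Y vs Y  ok
                [ack]
                  recv[Bool] vs send[Bool]  ok
                    Y vs Y  ok
                [done]
                  offer{err,data,done} vs select{err,data,done}  ok same labels
                    [err]
                      Y vs Y  ok
                    [data]
                      Y vs Y  ok
                    [done]
                      Y vs Y  ok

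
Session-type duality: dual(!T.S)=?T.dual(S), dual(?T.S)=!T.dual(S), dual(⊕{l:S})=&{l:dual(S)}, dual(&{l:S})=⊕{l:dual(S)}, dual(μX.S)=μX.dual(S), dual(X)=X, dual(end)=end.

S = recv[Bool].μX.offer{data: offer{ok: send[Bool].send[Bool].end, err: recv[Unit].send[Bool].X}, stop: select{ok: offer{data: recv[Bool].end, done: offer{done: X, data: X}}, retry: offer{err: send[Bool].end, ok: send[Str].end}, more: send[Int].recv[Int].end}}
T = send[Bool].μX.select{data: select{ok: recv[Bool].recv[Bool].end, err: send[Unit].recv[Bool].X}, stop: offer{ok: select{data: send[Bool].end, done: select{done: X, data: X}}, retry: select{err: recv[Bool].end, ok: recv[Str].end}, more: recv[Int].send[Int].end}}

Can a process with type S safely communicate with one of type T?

YES

recv[Bool] ‖ send[Bool]  ✓
  μX ‖ μX  ✓ (μ self-dual)
    offer{data,stop} ‖ select{data,stop}  ✓ same labels
      case data:
        offer{ok,err} ‖ select{ok,err}  ✓ same labels
          case ok:
            send[Bool] ‖ recv[Bool]  ✓
              send[Bool] ‖ recv[Bool]  ✓
                end ‖ end  ✓
          case err:
            recv[Unit] ‖ send[Unit]  ✓
              send[Bool] ‖ recv[Bool]  ✓
                X ‖ X  ✓
      case stop:
        select{ok,retry,more} ‖ offer{ok,retry,more}  ✓ same labels
          case ok:
            offer{data,done} ‖ select{data,done}  ✓ same labels
              case data:
                recv[Bool] ‖ send[Bool]  ✓
                  end ‖ end  ✓
              case done:
                offer{done,data} ‖ select{done,data}  ✓ same labels
                  case done:
                    X ‖ X  ✓
                  case data:
                    X ‖ X  ✓
          case retry:
            offer{err,ok} ‖ select{err,ok}  ✓ same labels
              case err:
                send[Bool] ‖ recv[Bool]  ✓
                  end ‖ end  ✓
              case ok:
                send[Str] ‖ recv[Str]  ✓
                  end ‖ end  ✓
          case more:
            send[Int] ‖ recv[Int]  ✓
              recv[Int] ‖ send[Int]  ✓
                end ‖ end  ✓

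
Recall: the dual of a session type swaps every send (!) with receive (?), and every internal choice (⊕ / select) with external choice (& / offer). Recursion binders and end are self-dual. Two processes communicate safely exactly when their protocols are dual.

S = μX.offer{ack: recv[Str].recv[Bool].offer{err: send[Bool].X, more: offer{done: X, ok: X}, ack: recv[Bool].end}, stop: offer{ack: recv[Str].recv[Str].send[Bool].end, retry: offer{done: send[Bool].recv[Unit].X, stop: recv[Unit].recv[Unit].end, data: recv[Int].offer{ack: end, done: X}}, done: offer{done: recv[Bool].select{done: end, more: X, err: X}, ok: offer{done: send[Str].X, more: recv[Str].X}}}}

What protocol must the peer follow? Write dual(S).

μX = μX  (μ self-dual)
  offer{ack,stop} = select{ack,stop}  (external→internal)
    [ack]
      recv[Str] = send[Str]
        recv[Bool] = send[Bool]
          offer{err,more,ack} = select{err,more,ack}  (external→internal)
            [err]
              send[Bool] = recv[Bool]
                X self-dual
            [more]
              offer{done,ok} = select{done,ok}  (external→internal)
                [done]
                  X self-dual
                [ok]
                  X self-dual
            [ack]
              recv[Bool] = send[Bool]
                end self-dual
    [stop]
      offer{ack,retry,done} = select{ack,retry,done}  (external→internal)
        [ack]
          recv[Str] = send[Str]
            recv[Str] = send[Str]
              send[Bool] = recv[Bool]
                end self-dual
        [retry]
          offer{done,stop,data} = select{done,stop,data}  (external→internal)
            [done]
              send[Bool] = recv[Bool]
                recv[Unit] = send[Unit]
                  X self-dual
            [stop]
              recv[Unit] = send[Unit]
                recv[Unit] = send[Unit]
                  end self-dual
            [data]
              recv[Int] = send[Int]
                offer{ack,done} = select{ack,done}  (external→internal)
                  [ack]
                    end self-dual
                  [done]
                    X self-dual
        [done]
          offer{done,ok} = select{done,ok}  (external→internal)
            [done]
              recv[Bool] = send[Bool]
                select{done,more,err} = offer{done,more,err}  (internal→external)
                  [done]
                    end self-dual
                  [more]
                    X self-dual
                  [err]
                    X self-dual
            [ok]
              offer{done,more} = select{done,more}  (external→internal)
                [done]
                  send[Str] = recv[Str]
                    X self-dual
                [more]
                  recv[Str] = send[Str]
                    X self-dual

μX.select{ack: send[Str].send[Bool].select{err: recv[Bool].X, more: select{done: X, ok: X}, ack: send[Bool].end}, stop: select{ack: send[Str].send[Str].recv[Bool].end, retry: select{done: recv[Bool].send[Unit].X, stop: send[Unit].send[Unit].end, data: send[Int].select{ack: end, done: X}}, done: select{done: send[Bool].offer{done: end, more: X, err: X}, ok: select{done: recv[Str].X, more: send[Str].X}}}}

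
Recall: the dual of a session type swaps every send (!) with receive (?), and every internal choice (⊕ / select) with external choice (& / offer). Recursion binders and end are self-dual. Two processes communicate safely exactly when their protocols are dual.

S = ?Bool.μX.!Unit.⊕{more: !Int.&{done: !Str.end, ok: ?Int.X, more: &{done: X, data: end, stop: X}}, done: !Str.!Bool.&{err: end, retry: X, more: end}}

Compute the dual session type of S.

!Bool.μX.?Unit.&{more: ?Int.⊕{done: ?Str.end, ok: !Int.X, more: ⊕{done: X, data: end, stop: X}}, done: ?Str.?Bool.⊕{err: end, retry: X, more: end}}

?Bool = !Bool
  μX = μX  (binder kept)
    !Unit = ?Unit
      ⊕{more,done} = &{more,done}  (⊕→&)
        case more:
          !Int = ?Int
            &{done,ok,more} = ⊕{done,ok,more}  (offer→select)
              case done:
                !Str = ?Str
                  end self-dual
              case ok:
                ?Int = !Int
                  X self-dual
              case more:
                &{done,data,stop} = ⊕{done,data,stop}  (offer→select)
                  case done:
                    X self-dual
                  case data:
                    end self-dual
                  case stop:
                    X self-dual
        case done:
          !Str = ?Str
            !Bool = ?Bool
              &{err,retry,more} = ⊕{err,retry,more}  (offer→select)
                case err:
                  end self-dual
                case retry:
                  X self-dual
                case more:
                  end self-dual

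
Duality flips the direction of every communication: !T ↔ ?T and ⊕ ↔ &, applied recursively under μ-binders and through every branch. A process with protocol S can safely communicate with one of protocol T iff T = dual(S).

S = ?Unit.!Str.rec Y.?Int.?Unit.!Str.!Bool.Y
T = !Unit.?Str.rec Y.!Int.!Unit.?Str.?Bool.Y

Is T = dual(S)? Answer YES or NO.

?Unit ‖ !Unit  ✓
  !Str ‖ ?Str  ✓
    rec Y ‖ rec Y  ✓ (rec unchanged)
      ?Int ‖ !Int  ✓
        ?Unit ‖ !Unit  ✓
          !Str ‖ ?Str  ✓
            !Bool ‖ ?Bool  ✓
              Y ‖ Y  ✓

YES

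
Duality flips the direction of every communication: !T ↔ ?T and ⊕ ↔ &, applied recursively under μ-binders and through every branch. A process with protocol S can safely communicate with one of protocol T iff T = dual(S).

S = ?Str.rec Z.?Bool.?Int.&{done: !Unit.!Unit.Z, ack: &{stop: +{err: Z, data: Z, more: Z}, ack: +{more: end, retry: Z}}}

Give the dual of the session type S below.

!Str.rec Z.!Bool.!Int.+{done: ?Unit.?Unit.Z, ack: +{stop: &{err: Z, data: Z, more: Z}, ack: &{more: end, retry: Z}}}

?Str → !Str
  rec Z → rec Z  (binder kept)
    ?Bool → !Bool
      ?Int → !Int
        &{done,ack} → +{done,ack}  (external→internal)
          case done:
            !Unit → ?Unit
              !Unit → ?Unit
                Z self-dual
          case ack:
            &{stop,ack} → +{stop,ack}  (external→internal)
              case stop:
                +{err,data,more} → &{err,data,more}  (internal→external)
                  case err:
                    Z self-dual
                  case data:
                    Z self-dual
                  case more:
                    Z self-dual
              case ack:
                +{more,retry} → &{more,retry}  (internal→external)
                  case more:
                    end self-dual
                  case retry:
                    Z self-dual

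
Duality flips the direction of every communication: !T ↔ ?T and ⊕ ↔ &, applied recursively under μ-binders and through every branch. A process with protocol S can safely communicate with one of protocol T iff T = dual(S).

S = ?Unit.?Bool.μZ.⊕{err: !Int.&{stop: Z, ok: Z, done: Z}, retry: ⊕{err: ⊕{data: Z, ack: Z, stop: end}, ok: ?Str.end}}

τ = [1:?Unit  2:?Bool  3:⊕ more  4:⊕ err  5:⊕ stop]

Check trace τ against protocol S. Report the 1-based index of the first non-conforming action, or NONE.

3

@1 ?Unit  ok  state: ?Bool.μZ.…
@2 ?Bool  ok  state: μZ.…
@3 got ⊕ more, protocol expects ⊕ err or ⊕ retry  ✗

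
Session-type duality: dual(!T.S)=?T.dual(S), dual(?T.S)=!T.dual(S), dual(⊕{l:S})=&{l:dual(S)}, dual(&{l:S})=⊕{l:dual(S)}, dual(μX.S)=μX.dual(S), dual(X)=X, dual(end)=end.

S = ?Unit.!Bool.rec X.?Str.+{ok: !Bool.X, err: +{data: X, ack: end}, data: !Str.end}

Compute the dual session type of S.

!Unit.?Bool.rec X.!Str.&{ok: ?Bool.X, err: &{data: X, ack: end}, data: ?Str.end}

?Unit ↦ !Unit
  !Bool ↦ ?Bool
    rec X ↦ rec X  (μ self-dual)
      ?Str ↦ !Str
        +{ok,err,data} ↦ &{ok,err,data}  (⊕→&)
          case ok:
            !Bool ↦ ?Bool
              X ↦ X
          case err:
            +{data,ack} ↦ &{data,ack}  (⊕→&)
              case data:
                X ↦ X
              case ack:
                end ↦ end
          case data:
            !Str ↦ ?Str
              end ↦ end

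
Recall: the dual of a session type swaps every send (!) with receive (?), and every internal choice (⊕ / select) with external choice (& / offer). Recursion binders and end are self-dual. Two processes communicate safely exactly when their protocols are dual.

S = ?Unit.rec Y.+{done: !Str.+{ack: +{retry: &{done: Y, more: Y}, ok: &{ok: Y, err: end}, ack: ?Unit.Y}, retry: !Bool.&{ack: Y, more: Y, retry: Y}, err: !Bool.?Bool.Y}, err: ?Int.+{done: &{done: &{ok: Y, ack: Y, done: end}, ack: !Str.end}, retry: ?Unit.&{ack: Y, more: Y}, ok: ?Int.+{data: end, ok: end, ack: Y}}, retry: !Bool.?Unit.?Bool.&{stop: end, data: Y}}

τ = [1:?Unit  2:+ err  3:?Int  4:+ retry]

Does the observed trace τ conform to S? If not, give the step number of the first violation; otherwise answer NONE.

NONE

step 1: ?Unit  ok  cont: rec Y.…
step 2: + err  ok  cont: ?Int.+{done: &{done: &{ok: rec Y.…, ack: rec Y.…, done: end}, ack: !Str.end}, retry: ?Unit.&{ack: rec Y.…, more: rec Y.…}, ok: ?Int.+{data: end, ok: end, ack: rec Y.…}}
step 3: ?Int  ok  cont: +{done: &{done: &{ok: rec Y.…, ack: rec Y.…, done: end}, ack: !Str.end}, retry: ?Unit.&{ack: rec Y.…, more: rec Y.…}, ok: ?Int.+{data: end, ok: end, ack: rec Y.…}}
step 4: + retry  ok  cont: ?Unit.&{ack: rec Y.…, more: rec Y.…}
all 4 steps conform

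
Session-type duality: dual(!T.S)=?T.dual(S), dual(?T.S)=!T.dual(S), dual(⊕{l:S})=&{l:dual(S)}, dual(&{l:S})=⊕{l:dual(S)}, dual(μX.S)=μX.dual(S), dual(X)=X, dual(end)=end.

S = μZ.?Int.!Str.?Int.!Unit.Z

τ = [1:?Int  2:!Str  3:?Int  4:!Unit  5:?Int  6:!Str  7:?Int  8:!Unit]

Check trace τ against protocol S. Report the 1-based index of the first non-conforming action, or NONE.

NONE

step 1: ?Int  ok  cont: !Str.?Int.!Unit.μZ.…
step 2: !Str  ok  cont: ?Int.!Unit.μZ.…
step 3: ?Int  ok  cont: !Unit.μZ.…
step 4: !Unit  ok  cont: μZ.…
step 5: ?Int  ok  cont: !Str.?Int.!Unit.μZ.…
step 6: !Str  ok  cont: ?Int.!Unit.μZ.…
step 7: ?Int  ok  cont: !Unit.μZ.…
step 8: !Unit  ok  cont: μZ.…
τ conforms to S (length 8)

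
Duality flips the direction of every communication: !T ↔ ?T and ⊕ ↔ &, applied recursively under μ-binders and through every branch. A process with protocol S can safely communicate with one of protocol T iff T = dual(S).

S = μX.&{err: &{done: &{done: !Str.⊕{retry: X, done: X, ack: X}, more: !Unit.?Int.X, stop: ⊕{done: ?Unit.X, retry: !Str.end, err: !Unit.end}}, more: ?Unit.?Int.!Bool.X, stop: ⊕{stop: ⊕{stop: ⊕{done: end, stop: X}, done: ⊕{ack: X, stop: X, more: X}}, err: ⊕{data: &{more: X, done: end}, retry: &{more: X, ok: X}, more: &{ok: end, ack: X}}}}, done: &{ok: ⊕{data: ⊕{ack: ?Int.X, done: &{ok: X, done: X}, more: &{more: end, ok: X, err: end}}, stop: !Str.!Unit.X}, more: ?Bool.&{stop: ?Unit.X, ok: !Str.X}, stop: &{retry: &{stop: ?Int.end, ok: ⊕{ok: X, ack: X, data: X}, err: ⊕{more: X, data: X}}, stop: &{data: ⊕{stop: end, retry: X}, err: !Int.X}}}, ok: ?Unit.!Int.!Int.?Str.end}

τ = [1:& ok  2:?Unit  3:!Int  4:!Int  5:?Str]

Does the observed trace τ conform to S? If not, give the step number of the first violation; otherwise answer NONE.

NONE

[1] & ok  match  cont: ?Unit.!Int.!Int.?Str.end
[2] ?Unit  match  cont: !Int.!Int.?Str.end
[3] !Int  match  cont: !Int.?Str.end
[4] !Int  match  cont: ?Str.end
[5] ?Str  match  cont: end
τ conforms to S (length 5)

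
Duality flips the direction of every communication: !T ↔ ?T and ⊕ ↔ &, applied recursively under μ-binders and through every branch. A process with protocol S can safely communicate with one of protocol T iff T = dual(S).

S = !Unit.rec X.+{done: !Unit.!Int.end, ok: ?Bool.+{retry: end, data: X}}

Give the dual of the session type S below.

?Unit.rec X.&{done: ?Unit.?Int.end, ok: !Bool.&{retry: end, data: X}}

!Unit → ?Unit
  rec X → rec X  (binder kept)
    +{done,ok} → &{done,ok}  (⊕→&)
      [done]
        !Unit → ?Unit
          !Int → ?Int
            end self-dual
      [ok]
        ?Bool → !Bool
          +{retry,data} → &{retry,data}  (⊕→&)
            [retry]
              end self-dual
            [data]
              X self-dual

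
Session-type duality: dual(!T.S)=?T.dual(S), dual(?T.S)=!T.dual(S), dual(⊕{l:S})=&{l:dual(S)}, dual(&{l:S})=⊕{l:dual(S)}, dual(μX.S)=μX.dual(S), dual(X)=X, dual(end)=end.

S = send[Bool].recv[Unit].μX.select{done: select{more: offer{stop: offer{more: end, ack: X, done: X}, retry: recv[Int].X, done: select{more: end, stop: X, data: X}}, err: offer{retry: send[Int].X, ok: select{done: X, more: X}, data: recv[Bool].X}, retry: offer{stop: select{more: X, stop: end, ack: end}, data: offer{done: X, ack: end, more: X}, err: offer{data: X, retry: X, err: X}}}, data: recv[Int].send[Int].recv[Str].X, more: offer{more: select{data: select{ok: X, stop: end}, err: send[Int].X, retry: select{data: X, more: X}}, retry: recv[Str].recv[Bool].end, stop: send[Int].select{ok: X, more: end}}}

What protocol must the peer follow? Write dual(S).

recv[Bool].send[Unit].μX.offer{done: offer{more: select{stop: select{more: end, ack: X, done: X}, retry: send[Int].X, done: offer{more: end, stop: X, data: X}}, err: select{retry: recv[Int].X, ok: offer{done: X, more: X}, data: send[Bool].X}, retry: select{stop: offer{more: X, stop: end, ack: end}, data: select{done: X, ack: end, more: X}, err: select{data: X, retry: X, err: X}}}, data: send[Int].recv[Int].send[Str].X, more: select{more: offer{data: offer{ok: X, stop: end}, err: recv[Int].X, retry: offer{data: X, more: X}}, retry: send[Str].send[Bool].end, stop: recv[Int].offer{ok: X, more: end}}}

send[Bool] ↦ recv[Bool]
  recv[Unit] ↦ send[Unit]
    μX ↦ μX  (μ self-dual)
      select{done,data,more} ↦ offer{done,data,more}  (internal→external)
        • done:
          select{more,err,retry} ↦ offer{more,err,retry}  (internal→external)
            • more:
              offer{stop,retry,done} ↦ select{stop,retry,done}  (&→⊕)
                • stop:
                  offer{more,ack,done} ↦ select{more,ack,done}  (&→⊕)
                    • more:
                      dual(end) = end
                    • ack:
                      dual(X) = X
                    • done:
                      dual(X) = X
                • retry:
                  recv[Int] ↦ send[Int]
                    dual(X) = X
                • done:
                  select{more,stop,data} ↦ offer{more,stop,data}  (internal→external)
                    • more:
                      dual(end) = end
                    • stop:
                      dual(X) = X
                    • data:
                      dual(X) = X
            • err:
              offer{retry,ok,data} ↦ select{retry,ok,data}  (&→⊕)
                • retry:
                  send[Int] ↦ recv[Int]
                    dual(X) = X
                • ok:
                  select{done,more} ↦ offer{done,more}  (internal→external)
                    • done:
                      dual(X) = X
                    • more:
                      dual(X) = X
                • data:
                  recv[Bool] ↦ send[Bool]
                    dual(X) = X
            • retry:
              offer{stop,data,err} ↦ select{stop,data,err}  (&→⊕)
                • stop:
                  select{more,stop,ack} ↦ offer{more,stop,ack}  (internal→external)
                    • more:
                      dual(X) = X
                    • stop:
                      dual(end) = end
                    • ack:
                      dual(end) = end
                • data:
                  offer{done,ack,more} ↦ select{done,ack,more}  (&→⊕)
                    • done:
                      dual(X) = X
                    • ack:
                      dual(end) = end
                    • more:
                      dual(X) = X
                • err:
                  offer{data,retry,err} ↦ select{data,retry,err}  (&→⊕)
                    • data:
                      dual(X) = X
                    • retry:
                      dual(X) = X
                    • err:
                      dual(X) = X
        • data:
          recv[Int] ↦ send[Int]
            send[Int] ↦ recv[Int]
              recv[Str] ↦ send[Str]
                dual(X) = X
        • more:
          offer{more,retry,stop} ↦ select{more,retry,stop}  (&→⊕)
            • more:
              select{data,err,retry} ↦ offer{data,err,retry}  (internal→external)
                • data:
                  select{ok,stop} ↦ offer{ok,stop}  (internal→external)
                    • ok:
                      dual(X) = X
                    • stop:
                      dual(end) = end
                • err:
                  send[Int] ↦ recv[Int]
                    dual(X) = X
                • retry:
                  select{data,more} ↦ offer{data,more}  (internal→external)
                    • data:
                      dual(X) = X
                    • more:
                      dual(X) = X
            • retry:
              recv[Str] ↦ send[Str]
                recv[Bool] ↦ send[Bool]
                  dual(end) = end
            • stop:
              send[Int] ↦ recv[Int]
                select{ok,more} ↦ offer{ok,more}  (internal→external)
                  • ok:
                    dual(X) = X
                  • more:
                    dual(end) = end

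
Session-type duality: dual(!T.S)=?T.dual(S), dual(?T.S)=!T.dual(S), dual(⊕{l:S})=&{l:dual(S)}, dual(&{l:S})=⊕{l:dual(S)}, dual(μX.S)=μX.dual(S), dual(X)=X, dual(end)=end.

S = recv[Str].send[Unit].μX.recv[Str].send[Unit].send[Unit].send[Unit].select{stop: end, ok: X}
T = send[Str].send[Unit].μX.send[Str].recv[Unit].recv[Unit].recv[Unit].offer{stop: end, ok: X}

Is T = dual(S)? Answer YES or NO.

recv[Str] vs send[Str]  match
  send[Unit] vs send[Unit]  ✗ same direction on both sides — not dual

NO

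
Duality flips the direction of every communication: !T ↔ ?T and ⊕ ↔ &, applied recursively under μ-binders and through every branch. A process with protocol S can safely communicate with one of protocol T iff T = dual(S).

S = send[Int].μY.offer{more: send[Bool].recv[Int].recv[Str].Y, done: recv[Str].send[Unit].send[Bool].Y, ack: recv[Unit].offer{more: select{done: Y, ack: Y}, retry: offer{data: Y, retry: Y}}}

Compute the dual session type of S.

recv[Int].μY.select{more: recv[Bool].send[Int].send[Str].Y, done: send[Str].recv[Unit].recv[Bool].Y, ack: send[Unit].select{more: offer{done: Y, ack: Y}, retry: select{data: Y, retry: Y}}}

send[Int] → recv[Int]
  μY → μY  (binder kept)
    offer{more,done,ack} → select{more,done,ack}  (&→⊕)
      [more]
        send[Bool] → recv[Bool]
          recv[Int] → send[Int]
            recv[Str] → send[Str]
              dual(Y) = Y
      [done]
        recv[Str] → send[Str]
          send[Unit] → recv[Unit]
            send[Bool] → recv[Bool]
              dual(Y) = Y
      [ack]
        recv[Unit] → send[Unit]
          offer{more,retry} → select{more,retry}  (&→⊕)
            [more]
              select{done,ack} → offer{done,ack}  (internal→external)
                [done]
                  dual(Y) = Y
                [ack]
                  dual(Y) = Y
            [retry]
              offer{data,retry} → select{data,retry}  (&→⊕)
                [data]
                  dual(Y) = Y
                [retry]
                  dual(Y) = Y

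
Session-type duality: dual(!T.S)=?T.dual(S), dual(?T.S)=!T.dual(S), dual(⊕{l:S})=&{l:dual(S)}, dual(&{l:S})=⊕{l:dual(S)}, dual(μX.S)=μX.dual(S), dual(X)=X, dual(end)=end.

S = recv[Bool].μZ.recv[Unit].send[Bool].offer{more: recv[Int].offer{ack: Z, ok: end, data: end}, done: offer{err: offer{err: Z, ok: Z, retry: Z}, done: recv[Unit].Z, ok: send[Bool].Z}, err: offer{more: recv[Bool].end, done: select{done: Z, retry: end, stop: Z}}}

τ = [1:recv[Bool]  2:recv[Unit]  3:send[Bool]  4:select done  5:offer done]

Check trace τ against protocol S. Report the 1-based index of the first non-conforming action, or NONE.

@1 recv[Bool]  match  now at μZ.…
@2 recv[Unit]  match  now at send[Bool].offer{more: recv[Int].offer{ack: μZ.…, ok: end, data: end}, done: offer{err: offer{err: μZ.…, ok: μZ.…, retry: μZ.…}, done: recv[Unit].μZ.…, ok: send[Bool].μZ.…}, err: offer{more: recv[Bool].end, done: select{done: μZ.…, retry: end, stop: μZ.…}}}
@3 send[Bool]  match  now at offer{more: recv[Int].offer{ack: μZ.…, ok: end, data: end}, done: offer{err: offer{err: μZ.…, ok: μZ.…, retry: μZ.…}, done: recv[Unit].μZ.…, ok: send[Bool].μZ.…}, err: offer{more: recv[Bool].end, done: select{done: μZ.…, retry: end, stop: μZ.…}}}
@4 got select done, protocol expects offer more or offer done or offer err  ✗

4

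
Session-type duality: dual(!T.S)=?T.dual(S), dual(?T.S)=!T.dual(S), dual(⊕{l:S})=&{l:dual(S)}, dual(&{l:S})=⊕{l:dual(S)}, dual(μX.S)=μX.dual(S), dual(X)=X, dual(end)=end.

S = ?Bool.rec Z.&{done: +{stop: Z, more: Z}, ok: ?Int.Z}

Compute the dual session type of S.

!Bool.rec Z.+{done: &{stop: Z, more: Z}, ok: !Int.Z}

?Bool ↦ !Bool
  rec Z ↦ rec Z  (rec unchanged)
    &{done,ok} ↦ +{done,ok}  (&→⊕)
      [done]
        +{stop,more} ↦ &{stop,more}  (select→offer)
          [stop]
            Z self-dual
          [more]
            Z self-dual
      [ok]
        ?Int ↦ !Int
          Z self-dual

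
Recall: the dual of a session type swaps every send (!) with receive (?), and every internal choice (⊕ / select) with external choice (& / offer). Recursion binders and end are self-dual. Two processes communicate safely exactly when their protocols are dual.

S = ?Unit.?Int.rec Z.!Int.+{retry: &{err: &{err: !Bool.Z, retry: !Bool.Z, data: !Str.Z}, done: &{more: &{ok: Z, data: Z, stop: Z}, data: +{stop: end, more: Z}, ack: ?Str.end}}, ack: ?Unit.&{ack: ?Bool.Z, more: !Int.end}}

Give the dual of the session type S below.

!Unit.!Int.rec Z.?Int.&{retry: +{err: +{err: ?Bool.Z, retry: ?Bool.Z, data: ?Str.Z}, done: +{more: +{ok: Z, data: Z, stop: Z}, data: &{stop: end, more: Z}, ack: !Str.end}}, ack: !Unit.+{ack: !Bool.Z, more: ?Int.end}}

?Unit → !Unit
  ?Int → !Int
    rec Z → rec Z  (rec unchanged)
      !Int → ?Int
        +{retry,ack} → &{retry,ack}  (internal→external)
          • retry:
            &{err,done} → +{err,done}  (offer→select)
              • err:
                &{err,retry,data} → +{err,retry,data}  (offer→select)
                  • err:
                    !Bool → ?Bool
                      Z ↦ Z
                  • retry:
                    !Bool → ?Bool
                      Z ↦ Z
                  • data:
                    !Str → ?Str
                      Z ↦ Z
              • done:
                &{more,data,ack} → +{more,data,ack}  (offer→select)
                  • more:
                    &{ok,data,stop} → +{ok,data,stop}  (offer→select)
                      • ok:
                        Z ↦ Z
                      • data:
                        Z ↦ Z
                      • stop:
                        Z ↦ Z
                  • data:
                    +{stop,more} → &{stop,more}  (internal→external)
                      • stop:
                        end ↦ end
                      • more:
                        Z ↦ Z
                  • ack:
                    ?Str → !Str
                      end ↦ end
          • ack:
            ?Unit → !Unit
              &{ack,more} → +{ack,more}  (offer→select)
                • ack:
                  ?Bool → !Bool
                    Z ↦ Z
                • more:
                  !Int → ?Int
                    end ↦ end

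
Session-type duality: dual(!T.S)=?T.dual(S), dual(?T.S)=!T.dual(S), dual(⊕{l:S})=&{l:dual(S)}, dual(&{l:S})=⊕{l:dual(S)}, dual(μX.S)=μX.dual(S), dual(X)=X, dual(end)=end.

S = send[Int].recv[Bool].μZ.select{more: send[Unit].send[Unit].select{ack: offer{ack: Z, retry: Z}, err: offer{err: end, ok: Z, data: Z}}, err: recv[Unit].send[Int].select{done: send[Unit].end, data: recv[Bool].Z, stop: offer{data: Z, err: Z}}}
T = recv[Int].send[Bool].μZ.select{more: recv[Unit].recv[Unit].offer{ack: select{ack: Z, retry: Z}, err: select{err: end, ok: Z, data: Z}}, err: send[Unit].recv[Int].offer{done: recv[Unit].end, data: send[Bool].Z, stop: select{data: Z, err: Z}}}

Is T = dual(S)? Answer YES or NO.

NO

send[Int] ‖ recv[Int]  ✓
  recv[Bool] ‖ send[Bool]  ✓
    μZ ‖ μZ  ✓ (μ self-dual)
      select{more,err} ‖ select{more,err}  ✗ choice polarity not flipped — not dual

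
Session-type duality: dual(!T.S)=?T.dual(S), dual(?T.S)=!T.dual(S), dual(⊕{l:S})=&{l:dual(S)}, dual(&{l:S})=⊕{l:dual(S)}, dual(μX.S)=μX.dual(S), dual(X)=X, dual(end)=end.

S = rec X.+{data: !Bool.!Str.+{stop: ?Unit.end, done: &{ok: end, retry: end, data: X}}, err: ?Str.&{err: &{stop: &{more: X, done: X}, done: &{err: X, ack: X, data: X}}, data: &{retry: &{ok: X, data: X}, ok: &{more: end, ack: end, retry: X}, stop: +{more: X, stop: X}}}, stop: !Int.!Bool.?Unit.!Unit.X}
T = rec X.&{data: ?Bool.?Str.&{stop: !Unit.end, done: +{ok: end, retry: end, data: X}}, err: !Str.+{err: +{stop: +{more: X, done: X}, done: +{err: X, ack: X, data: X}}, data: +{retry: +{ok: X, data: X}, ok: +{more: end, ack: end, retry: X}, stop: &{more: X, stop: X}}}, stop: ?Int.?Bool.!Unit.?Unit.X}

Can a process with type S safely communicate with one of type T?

rec X ‖ rec X  ✓ (rec unchanged)
  +{data,err,stop} ‖ &{data,err,stop}  ✓ label sets agree
    case data:
      !Bool ‖ ?Bool  ✓
        !Str ‖ ?Str  ✓
          +{stop,done} ‖ &{stop,done}  ✓ label sets agree
            case stop:
              ?Unit ‖ !Unit  ✓
                end ‖ end  ✓
            case done:
              &{ok,retry,data} ‖ +{ok,retry,data}  ✓ label sets agree
                case ok:
                  end ‖ end  ✓
                case retry:
                  end ‖ end  ✓
                case data:
                  X ‖ X  ✓
    case err:
      ?Str ‖ !Str  ✓
        &{err,data} ‖ +{err,data}  ✓ label sets agree
          case err:
            &{stop,done} ‖ +{stop,done}  ✓ label sets agree
              case stop:
                &{more,done} ‖ +{more,done}  ✓ label sets agree
                  case more:
                    X ‖ X  ✓
                  case done:
                    X ‖ X  ✓
              case done:
                &{err,ack,data} ‖ +{err,ack,data}  ✓ label sets agree
                  case err:
                    X ‖ X  ✓
                  case ack:
                    X ‖ X  ✓
                  case data:
                    X ‖ X  ✓
          case data:
            &{retry,ok,stop} ‖ +{retry,ok,stop}  ✓ label sets agree
              case retry:
                &{ok,data} ‖ +{ok,data}  ✓ label sets agree
                  case ok:
                    X ‖ X  ✓
                  case data:
                    X ‖ X  ✓
              case ok:
                &{more,ack,retry} ‖ +{more,ack,retry}  ✓ label sets agree
                  case more:
                    end ‖ end  ✓
                  case ack:
                    end ‖ end  ✓
                  case retry:
                    X ‖ X  ✓
              case stop:
                +{more,stop} ‖ &{more,stop}  ✓ label sets agree
                  case more:
                    X ‖ X  ✓
                  case stop:
                    X ‖ X  ✓
    case stop:
      !Int ‖ ?Int  ✓
        !Bool ‖ ?Bool  ✓
          ?Unit ‖ !Unit  ✓
            !Unit ‖ ?Unit  ✓
              X ‖ X  ✓

YES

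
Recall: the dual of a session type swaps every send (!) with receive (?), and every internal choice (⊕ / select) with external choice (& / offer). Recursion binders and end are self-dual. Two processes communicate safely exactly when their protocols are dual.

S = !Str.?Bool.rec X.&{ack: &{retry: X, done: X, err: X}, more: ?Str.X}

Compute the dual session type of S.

?Str.!Bool.rec X.+{ack: +{retry: X, done: X, err: X}, more: !Str.X}

!Str ↦ ?Str
  ?Bool ↦ !Bool
    rec X ↦ rec X  (μ self-dual)
      &{ack,more} ↦ +{ack,more}  (external→internal)
        case ack:
          &{retry,done,err} ↦ +{retry,done,err}  (external→internal)
            case retry:
              dual(X) = X
            case done:
              dual(X) = X
            case err:
              dual(X) = X
        case more:
          ?Str ↦ !Str
            dual(X) = X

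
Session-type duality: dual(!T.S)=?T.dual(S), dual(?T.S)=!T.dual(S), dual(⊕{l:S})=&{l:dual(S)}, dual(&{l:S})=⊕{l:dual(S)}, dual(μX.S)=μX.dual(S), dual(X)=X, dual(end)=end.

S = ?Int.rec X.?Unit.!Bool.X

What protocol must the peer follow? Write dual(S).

?Int → !Int
  rec X → rec X  (μ self-dual)
    ?Unit → !Unit
      !Bool → ?Bool
        X self-dual

!Int.rec X.!Unit.?Bool.X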